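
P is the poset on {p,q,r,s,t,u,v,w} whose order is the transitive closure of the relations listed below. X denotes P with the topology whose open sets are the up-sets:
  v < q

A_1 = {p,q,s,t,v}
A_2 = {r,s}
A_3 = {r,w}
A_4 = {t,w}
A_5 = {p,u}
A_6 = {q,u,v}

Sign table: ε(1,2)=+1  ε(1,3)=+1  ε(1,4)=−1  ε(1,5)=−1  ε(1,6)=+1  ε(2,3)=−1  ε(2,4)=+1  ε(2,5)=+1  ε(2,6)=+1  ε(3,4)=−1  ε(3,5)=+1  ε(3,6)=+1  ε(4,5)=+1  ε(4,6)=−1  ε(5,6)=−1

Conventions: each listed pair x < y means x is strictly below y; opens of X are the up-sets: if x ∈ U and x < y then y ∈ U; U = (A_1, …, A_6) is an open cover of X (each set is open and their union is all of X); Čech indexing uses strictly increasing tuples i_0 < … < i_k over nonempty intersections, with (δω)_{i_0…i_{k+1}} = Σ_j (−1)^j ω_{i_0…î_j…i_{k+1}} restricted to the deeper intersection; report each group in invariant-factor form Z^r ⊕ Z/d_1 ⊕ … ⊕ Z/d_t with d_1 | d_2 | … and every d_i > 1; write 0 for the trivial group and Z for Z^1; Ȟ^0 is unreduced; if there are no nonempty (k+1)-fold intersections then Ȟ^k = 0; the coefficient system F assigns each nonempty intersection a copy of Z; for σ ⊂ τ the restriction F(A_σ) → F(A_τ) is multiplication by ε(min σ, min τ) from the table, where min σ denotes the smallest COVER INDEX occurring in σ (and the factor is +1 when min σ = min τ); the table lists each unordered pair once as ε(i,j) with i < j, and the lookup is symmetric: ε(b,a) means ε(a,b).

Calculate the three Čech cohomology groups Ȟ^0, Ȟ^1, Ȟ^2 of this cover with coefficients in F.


Ȟ^0 = 0, Ȟ^1 = Z ⊕ Z/2 and Ȟ^2 = 0

cover nerve:
  A12={s} A14={t} A15={p} A16={q,v} A23={r} A34={w} A56={u}
C dims 6,7; δ0: rk 6, SNF 1^5·2
Ȟ^0: (6−6)−0=0 ⇒ 0
Ȟ^1: (7−0)−6=1 plus torsion [2] ⇒ Z ⊕ Z/2
Ȟ^2: (0−0)−0=0 ⇒ 0


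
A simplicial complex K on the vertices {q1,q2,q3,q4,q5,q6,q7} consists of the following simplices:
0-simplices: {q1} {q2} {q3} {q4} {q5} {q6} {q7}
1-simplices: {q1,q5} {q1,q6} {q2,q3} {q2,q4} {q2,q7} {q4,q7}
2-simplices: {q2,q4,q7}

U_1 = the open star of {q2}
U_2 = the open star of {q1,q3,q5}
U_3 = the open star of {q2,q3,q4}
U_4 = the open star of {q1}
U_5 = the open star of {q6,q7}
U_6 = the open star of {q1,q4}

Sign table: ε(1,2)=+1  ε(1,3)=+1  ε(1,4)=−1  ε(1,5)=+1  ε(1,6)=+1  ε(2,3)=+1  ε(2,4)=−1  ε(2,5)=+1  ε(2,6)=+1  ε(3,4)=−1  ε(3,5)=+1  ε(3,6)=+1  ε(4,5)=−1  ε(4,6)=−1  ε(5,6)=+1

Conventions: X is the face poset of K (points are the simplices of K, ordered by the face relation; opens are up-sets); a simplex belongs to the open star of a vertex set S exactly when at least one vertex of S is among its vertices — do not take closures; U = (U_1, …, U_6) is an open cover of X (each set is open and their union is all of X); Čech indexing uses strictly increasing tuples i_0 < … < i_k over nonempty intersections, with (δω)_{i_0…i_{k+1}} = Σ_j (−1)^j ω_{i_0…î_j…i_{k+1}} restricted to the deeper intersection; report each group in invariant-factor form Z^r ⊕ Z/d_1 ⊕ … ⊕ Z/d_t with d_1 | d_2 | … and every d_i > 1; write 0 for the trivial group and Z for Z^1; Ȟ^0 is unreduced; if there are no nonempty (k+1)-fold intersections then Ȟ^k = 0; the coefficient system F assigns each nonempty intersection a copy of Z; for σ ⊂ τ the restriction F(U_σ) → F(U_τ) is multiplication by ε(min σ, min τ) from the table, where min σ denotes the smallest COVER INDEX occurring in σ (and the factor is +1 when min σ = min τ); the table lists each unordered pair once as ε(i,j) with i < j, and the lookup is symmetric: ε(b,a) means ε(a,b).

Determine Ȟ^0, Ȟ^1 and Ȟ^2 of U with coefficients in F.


Ȟ^0 ≅ Z; Ȟ^1 ≅ Z; Ȟ^2 ≅ 0

nerve of the cover:
  U1={{q2},{q2,q3},{q2,q4},{q2,q7},{q2,q4,q7}} U2={{q1},{q3},{q5},{q1,q5},{q1,q6},{q2,q3}} U3={{q2},{q3},{q4},{q2,q3},{q2,q4},{q2,q7},{q4,q7},{q2,q4,q7}} U4={{q1},{q1,q5},{q1,q6}} U5={{q6},{q7},{q1,q6},{q2,q7},{q4,q7},{q2,q4,q7}} U6={{q1},{q4},{q1,q5},{q1,q6},{q2,q4},{q4,q7},{q2,q4,q7}}
  U12={{q2,q3}} U13={{q2},{q2,q3},{q2,q4},{q2,q7},{q2,q4,q7}} U15={{q2,q7},{q2,q4,q7}} U16={{q2,q4},{q2,q4,q7}} U23={{q3},{q2,q3}} U24={{q1},{q1,q5},{q1,q6}} U25={{q1,q6}} U26={{q1},{q1,q5},{q1,q6}} U35={{q2,q7},{q4,q7},{q2,q4,q7}} U36={{q4},{q2,q4},{q4,q7},{q2,q4,q7}} U45={{q1,q6}} U46={{q1},{q1,q5},{q1,q6}} U56={{q1,q6},{q4,q7},{q2,q4,q7}}
  U123={{q2,q3}} U135={{q2,q7},{q2,q4,q7}} U136={{q2,q4},{q2,q4,q7}} U156={{q2,q4,q7}} U245={{q1,q6}} U246={{q1},{q1,q5},{q1,q6}} U256={{q1,q6}} U356={{q4,q7},{q2,q4,q7}} U456={{q1,q6}}
  U1356={{q2,q4,q7}} U2456={{q1,q6}}
C dims 6,13,9,2; δ0: rk 5, SNF 1^5; δ1: rk 7, SNF 1^7; δ2: rk 2, SNF 1^2
Ȟ^0 = (6 − 5) − 0 = 1, so Ȟ^0 ≅ Z
Ȟ^1 = (13 − 7) − 5 = 1, so Ȟ^1 ≅ Z
Ȟ^2 = (9 − 2) − 7 = 0, so Ȟ^2 ≅ 0


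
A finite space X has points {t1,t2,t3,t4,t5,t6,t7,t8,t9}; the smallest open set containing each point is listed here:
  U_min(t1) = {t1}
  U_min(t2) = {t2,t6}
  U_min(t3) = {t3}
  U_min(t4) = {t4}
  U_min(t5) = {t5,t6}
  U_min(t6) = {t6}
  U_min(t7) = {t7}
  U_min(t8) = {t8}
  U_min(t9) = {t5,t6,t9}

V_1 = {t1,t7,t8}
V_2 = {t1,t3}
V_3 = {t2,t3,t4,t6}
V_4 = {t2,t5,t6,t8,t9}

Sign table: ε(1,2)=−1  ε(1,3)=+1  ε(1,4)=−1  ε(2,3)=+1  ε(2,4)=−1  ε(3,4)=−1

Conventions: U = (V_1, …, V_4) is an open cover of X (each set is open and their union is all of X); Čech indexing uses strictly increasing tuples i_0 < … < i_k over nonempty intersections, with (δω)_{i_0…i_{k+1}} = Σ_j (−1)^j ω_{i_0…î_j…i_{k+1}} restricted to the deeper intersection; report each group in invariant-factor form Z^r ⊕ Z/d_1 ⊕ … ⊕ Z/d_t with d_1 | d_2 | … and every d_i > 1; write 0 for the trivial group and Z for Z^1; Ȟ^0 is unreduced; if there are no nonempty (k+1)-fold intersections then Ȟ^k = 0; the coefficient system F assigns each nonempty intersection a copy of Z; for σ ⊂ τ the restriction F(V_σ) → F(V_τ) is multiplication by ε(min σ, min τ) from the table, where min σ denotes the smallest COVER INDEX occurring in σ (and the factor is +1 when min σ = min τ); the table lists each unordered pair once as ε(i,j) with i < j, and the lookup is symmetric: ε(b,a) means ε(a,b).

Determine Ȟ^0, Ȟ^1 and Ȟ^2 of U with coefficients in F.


Ȟ^0 = 0, Ȟ^1 = Z/2, Ȟ^2 = 0

nerve of the cover:
  V12={t1} V14={t8} V23={t3} V34={t2,t6}
C dims 4,4; δ0: rk 4, SNF 1^3·2
Ȟ^0 = (4 − 4) − 0 = 0, so Ȟ^0 ≅ 0
Ȟ^1 = (4 − 0) − 4 = 0 plus torsion [2], so Ȟ^1 ≅ Z/2
Ȟ^2 = (0 − 0) − 0 = 0, so Ȟ^2 ≅ 0


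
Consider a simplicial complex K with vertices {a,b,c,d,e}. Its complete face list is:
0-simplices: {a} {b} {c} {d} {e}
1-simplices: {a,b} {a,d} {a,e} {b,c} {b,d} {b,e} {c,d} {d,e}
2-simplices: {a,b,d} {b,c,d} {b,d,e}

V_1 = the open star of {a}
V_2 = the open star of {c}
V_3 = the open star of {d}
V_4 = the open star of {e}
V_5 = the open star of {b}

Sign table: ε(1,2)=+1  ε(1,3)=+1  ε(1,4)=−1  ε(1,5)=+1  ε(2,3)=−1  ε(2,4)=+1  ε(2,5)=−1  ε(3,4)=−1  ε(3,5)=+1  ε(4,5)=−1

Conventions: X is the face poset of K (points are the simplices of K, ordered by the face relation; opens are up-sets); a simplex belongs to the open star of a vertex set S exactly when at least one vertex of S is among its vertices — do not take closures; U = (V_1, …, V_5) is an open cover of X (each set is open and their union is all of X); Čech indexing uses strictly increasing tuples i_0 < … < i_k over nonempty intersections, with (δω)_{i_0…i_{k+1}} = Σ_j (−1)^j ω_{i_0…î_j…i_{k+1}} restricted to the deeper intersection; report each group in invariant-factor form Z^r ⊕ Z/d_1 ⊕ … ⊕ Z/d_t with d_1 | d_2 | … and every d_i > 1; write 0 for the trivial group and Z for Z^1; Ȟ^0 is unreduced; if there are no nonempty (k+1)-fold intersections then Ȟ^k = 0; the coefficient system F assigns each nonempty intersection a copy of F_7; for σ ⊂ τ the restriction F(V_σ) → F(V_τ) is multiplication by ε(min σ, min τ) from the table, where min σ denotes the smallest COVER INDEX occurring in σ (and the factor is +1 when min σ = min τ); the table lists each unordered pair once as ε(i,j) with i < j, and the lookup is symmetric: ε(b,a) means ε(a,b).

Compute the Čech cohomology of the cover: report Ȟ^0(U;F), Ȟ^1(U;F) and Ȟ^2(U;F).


nonempty overlaps:
  V1={{a},{a,b},{a,d},{a,e},{a,b,d}} V2={{c},{b,c},{c,d},{b,c,d}} V3={{d},{a,d},{b,d},{c,d},{d,e},{a,b,d},{b,c,d},{b,d,e}} V4={{e},{a,e},{b,e},{d,e},{b,d,e}} V5={{b},{a,b},{b,c},{b,d},{b,e},{a,b,d},{b,c,d},{b,d,e}}
  V13={{a,d},{a,b,d}} V14={{a,e}} V15={{a,b},{a,b,d}} V23={{c,d},{b,c,d}} V25={{b,c},{b,c,d}} V34={{d,e},{b,d,e}} V35={{b,d},{a,b,d},{b,c,d},{b,d,e}} V45={{b,e},{b,d,e}}
  V135={{a,b,d}} V235={{b,c,d}} V345={{b,d,e}}
C dims 5,8,3; δ0: rk_F7 4; δ1: rk_F7 3
degree 0: 5−4−0 = 1 → Ȟ^0 ≅ Z/7
degree 1: 8−3−4 = 1 → Ȟ^1 ≅ Z/7
degree 2: 3−0−3 = 0 → Ȟ^2 ≅ 0

Ȟ^0(U;F) ≅ Z/7,  Ȟ^1(U;F) ≅ Z/7,  Ȟ^2(U;F) ≅ 0


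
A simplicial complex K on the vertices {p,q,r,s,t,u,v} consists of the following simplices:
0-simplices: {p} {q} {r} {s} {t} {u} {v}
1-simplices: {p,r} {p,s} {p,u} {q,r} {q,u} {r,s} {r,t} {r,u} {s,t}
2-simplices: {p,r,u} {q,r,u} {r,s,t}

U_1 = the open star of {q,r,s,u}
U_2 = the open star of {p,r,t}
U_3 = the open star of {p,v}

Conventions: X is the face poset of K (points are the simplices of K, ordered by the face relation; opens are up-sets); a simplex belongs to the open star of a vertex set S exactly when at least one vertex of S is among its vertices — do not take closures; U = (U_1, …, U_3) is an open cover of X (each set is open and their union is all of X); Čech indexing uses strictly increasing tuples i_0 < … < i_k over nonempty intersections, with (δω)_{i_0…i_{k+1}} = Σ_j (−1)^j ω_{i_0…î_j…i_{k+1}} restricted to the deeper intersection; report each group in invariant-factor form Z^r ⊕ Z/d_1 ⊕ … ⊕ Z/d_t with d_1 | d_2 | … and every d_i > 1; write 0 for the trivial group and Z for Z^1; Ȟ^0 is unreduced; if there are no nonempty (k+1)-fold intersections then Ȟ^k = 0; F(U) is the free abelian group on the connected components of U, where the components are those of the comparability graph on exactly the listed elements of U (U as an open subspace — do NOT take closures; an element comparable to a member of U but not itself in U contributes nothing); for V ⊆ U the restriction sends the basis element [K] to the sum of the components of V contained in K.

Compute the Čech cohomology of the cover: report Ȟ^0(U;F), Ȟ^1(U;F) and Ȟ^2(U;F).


Ȟ^0 = Z^2, Ȟ^1 = Z and Ȟ^2 = 0

intersection data:
  U1={{q},{r},{s},{u},{p,r},{p,s},{p,u},{q,r},{q,u},{r,s},{r,t},{r,u},{s,t},{p,r,u},{q,r,u},{r,s,t}} U2={{p},{r},{t},{p,r},{p,s},{p,u},{q,r},{r,s},{r,t},{r,u},{s,t},{p,r,u},{q,r,u},{r,s,t}} U3={{p},{v},{p,r},{p,s},{p,u},{p,r,u}}
  U12={{r},{p,r},{p,s},{p,u},{q,r},{r,s},{r,t},{r,u},{s,t},{p,r,u},{q,r,u},{r,s,t}} U13={{p,r},{p,s},{p,u},{p,r,u}} U23={{p},{p,r},{p,s},{p,u},{p,r,u}}
  U123={{p,r},{p,s},{p,u},{p,r,u}}
components per intersection:
  U1: {{q},{r},{s},{u},{p,r},{p,s},{p,u},{q,r},{q,u},{r,s},{r,t},{r,u},{s,t},{p,r,u},{q,r,u},{r,s,t}}
  U2: {{p},{r},{t},{p,r},{p,s},{p,u},{q,r},{r,s},{r,t},{r,u},{s,t},{p,r,u},{q,r,u},{r,s,t}}
  U3: {{p},{p,r},{p,s},{p,u},{p,r,u}} {{v}}
  U12: {{r},{p,r},{p,u},{q,r},{r,s},{r,t},{r,u},{s,t},{p,r,u},{q,r,u},{r,s,t}} {{p,s}}
  U13: {{p,r},{p,u},{p,r,u}} {{p,s}}
  U23: {{p},{p,r},{p,s},{p,u},{p,r,u}}
  U123: {{p,r},{p,u},{p,r,u}} {{p,s}}
C dims 4,5,2; δ0: rk 2, SNF 1^2; δ1: rk 2, SNF 1^2
Ȟ^0 = (4 − 2) − 0 = 2, so Ȟ^0 ≅ Z^2
Ȟ^1 = (5 − 2) − 2 = 1, so Ȟ^1 ≅ Z
Ȟ^2 = (2 − 0) − 2 = 0, so Ȟ^2 ≅ 0


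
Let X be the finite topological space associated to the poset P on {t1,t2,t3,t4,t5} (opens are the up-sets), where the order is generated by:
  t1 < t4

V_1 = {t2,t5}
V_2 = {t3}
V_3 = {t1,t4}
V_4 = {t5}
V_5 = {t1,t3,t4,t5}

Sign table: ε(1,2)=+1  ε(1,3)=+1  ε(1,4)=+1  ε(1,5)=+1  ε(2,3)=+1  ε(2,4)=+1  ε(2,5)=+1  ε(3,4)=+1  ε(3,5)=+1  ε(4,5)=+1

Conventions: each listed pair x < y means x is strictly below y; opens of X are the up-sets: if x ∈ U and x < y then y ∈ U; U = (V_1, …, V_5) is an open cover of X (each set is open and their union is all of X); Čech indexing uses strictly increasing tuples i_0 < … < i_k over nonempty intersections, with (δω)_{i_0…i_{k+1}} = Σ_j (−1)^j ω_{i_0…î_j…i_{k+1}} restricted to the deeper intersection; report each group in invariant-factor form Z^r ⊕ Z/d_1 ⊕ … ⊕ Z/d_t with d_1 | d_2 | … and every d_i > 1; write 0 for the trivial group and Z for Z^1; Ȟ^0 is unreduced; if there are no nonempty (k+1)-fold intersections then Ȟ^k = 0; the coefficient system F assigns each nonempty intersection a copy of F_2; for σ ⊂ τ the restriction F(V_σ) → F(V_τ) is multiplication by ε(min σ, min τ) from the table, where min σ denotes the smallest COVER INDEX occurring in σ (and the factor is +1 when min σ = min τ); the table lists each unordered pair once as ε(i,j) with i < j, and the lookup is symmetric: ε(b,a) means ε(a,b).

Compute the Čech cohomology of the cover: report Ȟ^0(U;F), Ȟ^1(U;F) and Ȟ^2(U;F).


Ȟ^0 ≅ Z/2, Ȟ^1 ≅ 0 and Ȟ^2 ≅ 0

intersection data:
  V14={t5} V15={t5} V25={t3} V35={t1,t4} V45={t5}
  V145={t5}
C dims 5,5,1; δ0: rk_F2 4; δ1: rk_F2 1
Ȟ^0 = (5 − 4) − 0 = 1, so Ȟ^0 ≅ Z/2
Ȟ^1 = (5 − 1) − 4 = 0, so Ȟ^1 ≅ 0
Ȟ^2 = (1 − 0) − 1 = 0, so Ȟ^2 ≅ 0


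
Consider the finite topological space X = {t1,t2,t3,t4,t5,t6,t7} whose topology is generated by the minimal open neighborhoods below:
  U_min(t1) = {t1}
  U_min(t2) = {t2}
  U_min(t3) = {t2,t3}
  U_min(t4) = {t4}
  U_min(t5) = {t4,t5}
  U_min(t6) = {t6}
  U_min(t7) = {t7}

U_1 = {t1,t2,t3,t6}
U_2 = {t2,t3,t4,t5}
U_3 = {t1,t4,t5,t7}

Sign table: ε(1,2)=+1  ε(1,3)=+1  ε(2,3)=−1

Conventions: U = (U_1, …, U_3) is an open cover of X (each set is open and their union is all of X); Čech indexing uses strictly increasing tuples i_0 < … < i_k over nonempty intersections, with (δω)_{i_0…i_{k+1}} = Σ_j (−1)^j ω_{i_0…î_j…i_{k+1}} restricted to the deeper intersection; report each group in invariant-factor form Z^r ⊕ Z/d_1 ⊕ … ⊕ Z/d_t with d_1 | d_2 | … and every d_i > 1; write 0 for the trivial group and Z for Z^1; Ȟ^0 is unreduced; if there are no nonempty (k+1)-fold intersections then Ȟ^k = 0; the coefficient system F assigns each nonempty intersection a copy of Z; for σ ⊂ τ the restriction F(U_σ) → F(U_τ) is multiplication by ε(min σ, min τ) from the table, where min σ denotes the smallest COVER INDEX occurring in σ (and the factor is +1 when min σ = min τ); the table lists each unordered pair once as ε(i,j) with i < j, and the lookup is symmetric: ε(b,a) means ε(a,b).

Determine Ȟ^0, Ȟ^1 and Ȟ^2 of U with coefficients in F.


cover nerve:
  U12={t2,t3} U13={t1} U23={t4,t5}
C dims 3,3; δ0: rk 3, SNF 1^2·2
Ȟ^0: (3−3)−0=0 ⇒ 0
Ȟ^1: (3−0)−3=0 plus torsion [2] ⇒ Z/2
Ȟ^2: (0−0)−0=0 ⇒ 0

Ȟ^0(U;F) ≅ 0, Ȟ^1(U;F) ≅ Z/2 and Ȟ^2(U;F) ≅ 0


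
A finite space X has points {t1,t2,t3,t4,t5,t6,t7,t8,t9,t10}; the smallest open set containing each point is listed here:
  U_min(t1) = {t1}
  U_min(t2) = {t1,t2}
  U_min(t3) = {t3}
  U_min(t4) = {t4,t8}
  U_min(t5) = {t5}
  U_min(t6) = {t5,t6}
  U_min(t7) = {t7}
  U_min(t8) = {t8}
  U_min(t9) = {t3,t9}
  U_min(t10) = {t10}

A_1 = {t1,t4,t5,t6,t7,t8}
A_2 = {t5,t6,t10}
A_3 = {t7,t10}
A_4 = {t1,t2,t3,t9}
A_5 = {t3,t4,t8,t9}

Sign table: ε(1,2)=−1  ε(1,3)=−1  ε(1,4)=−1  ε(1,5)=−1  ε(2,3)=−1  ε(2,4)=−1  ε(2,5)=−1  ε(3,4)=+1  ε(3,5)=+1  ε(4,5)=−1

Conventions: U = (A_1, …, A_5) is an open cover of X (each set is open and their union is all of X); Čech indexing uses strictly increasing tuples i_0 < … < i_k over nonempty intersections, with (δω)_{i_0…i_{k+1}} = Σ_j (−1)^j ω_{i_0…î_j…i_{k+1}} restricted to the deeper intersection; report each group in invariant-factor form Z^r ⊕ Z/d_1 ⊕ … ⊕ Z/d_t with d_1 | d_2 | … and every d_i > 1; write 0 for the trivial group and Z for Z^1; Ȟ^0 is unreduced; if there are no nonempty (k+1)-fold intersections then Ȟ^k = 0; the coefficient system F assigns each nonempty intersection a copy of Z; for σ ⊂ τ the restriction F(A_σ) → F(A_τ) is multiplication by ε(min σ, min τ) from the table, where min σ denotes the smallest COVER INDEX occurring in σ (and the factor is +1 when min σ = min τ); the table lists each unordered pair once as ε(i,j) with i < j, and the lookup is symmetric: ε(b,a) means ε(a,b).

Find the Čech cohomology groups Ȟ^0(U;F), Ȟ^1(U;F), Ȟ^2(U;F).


intersection data:
  A12={t5,t6} A13={t7} A14={t1} A15={t4,t8} A23={t10} A45={t3,t9}
C dims 5,6; δ0: rk 5, SNF 1^4·2
Ȟ^0 = (5 − 5) − 0 = 0, so Ȟ^0 ≅ 0
Ȟ^1 = (6 − 0) − 5 = 1 plus torsion [2], so Ȟ^1 ≅ Z ⊕ Z/2
Ȟ^2 = (0 − 0) − 0 = 0, so Ȟ^2 ≅ 0

Ȟ^0 ≅ 0; Ȟ^1 ≅ Z ⊕ Z/2; Ȟ^2 ≅ 0


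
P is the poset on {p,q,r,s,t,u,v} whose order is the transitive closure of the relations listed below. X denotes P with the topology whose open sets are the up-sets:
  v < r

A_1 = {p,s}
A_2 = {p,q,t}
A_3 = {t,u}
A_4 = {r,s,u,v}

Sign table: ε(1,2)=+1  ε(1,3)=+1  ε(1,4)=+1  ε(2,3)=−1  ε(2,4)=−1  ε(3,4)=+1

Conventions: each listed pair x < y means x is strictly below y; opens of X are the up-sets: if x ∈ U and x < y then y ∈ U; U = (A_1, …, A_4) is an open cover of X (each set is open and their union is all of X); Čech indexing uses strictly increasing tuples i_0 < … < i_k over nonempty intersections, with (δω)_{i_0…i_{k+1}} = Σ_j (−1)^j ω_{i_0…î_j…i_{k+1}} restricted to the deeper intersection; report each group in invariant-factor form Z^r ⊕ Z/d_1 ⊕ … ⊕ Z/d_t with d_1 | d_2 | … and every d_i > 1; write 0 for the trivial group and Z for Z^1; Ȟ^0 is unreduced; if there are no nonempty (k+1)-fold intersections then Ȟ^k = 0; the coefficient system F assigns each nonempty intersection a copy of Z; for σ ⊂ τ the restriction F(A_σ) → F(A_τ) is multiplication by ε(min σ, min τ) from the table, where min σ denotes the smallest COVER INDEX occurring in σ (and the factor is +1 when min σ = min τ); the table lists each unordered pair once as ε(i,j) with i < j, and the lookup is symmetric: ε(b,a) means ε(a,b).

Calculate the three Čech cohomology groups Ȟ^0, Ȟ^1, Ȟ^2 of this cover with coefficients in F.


Ȟ^0 ≅ 0, Ȟ^1 ≅ Z/2 and Ȟ^2 ≅ 0

nonempty intersections:
  A12={p} A14={s} A23={t} A34={u}
C dims 4,4; δ0: rk 4, SNF 1^3·2
Ȟ^0: (4−4)−0=0 ⇒ 0
Ȟ^1: (4−0)−4=0 plus torsion [2] ⇒ Z/2
Ȟ^2: (0−0)−0=0 ⇒ 0


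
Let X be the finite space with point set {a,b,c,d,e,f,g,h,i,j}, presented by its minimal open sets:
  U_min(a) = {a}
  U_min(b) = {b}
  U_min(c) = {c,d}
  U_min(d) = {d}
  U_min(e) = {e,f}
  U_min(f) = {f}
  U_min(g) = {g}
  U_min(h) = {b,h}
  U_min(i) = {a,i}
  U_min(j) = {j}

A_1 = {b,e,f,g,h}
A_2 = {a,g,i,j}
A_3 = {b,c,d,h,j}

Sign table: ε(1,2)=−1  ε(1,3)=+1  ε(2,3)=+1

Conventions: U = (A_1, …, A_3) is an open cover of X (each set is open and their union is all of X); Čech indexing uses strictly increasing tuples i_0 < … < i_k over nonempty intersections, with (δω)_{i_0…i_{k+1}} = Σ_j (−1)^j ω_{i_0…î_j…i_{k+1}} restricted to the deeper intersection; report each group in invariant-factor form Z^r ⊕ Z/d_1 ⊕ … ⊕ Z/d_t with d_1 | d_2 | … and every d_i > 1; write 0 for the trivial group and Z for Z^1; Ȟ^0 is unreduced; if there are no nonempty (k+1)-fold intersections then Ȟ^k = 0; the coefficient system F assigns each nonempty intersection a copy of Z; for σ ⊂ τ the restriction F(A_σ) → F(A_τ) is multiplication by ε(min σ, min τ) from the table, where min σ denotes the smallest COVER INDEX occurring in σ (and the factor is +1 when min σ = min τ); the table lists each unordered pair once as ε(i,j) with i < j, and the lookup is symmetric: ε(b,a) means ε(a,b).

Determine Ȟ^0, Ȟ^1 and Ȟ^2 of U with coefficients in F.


Ȟ^0 ≅ 0, Ȟ^1 ≅ Z/2, Ȟ^2 ≅ 0

nerve simplices:
  A12={g} A13={b,h} A23={j}
C dims 3,3; δ0: rk 3, SNF 1^2·2
degree 0: 3−3−0 = 0 → Ȟ^0 ≅ 0
degree 1: 3−0−3 = 0 plus torsion [2] → Ȟ^1 ≅ Z/2
degree 2: 0−0−0 = 0 → Ȟ^2 ≅ 0


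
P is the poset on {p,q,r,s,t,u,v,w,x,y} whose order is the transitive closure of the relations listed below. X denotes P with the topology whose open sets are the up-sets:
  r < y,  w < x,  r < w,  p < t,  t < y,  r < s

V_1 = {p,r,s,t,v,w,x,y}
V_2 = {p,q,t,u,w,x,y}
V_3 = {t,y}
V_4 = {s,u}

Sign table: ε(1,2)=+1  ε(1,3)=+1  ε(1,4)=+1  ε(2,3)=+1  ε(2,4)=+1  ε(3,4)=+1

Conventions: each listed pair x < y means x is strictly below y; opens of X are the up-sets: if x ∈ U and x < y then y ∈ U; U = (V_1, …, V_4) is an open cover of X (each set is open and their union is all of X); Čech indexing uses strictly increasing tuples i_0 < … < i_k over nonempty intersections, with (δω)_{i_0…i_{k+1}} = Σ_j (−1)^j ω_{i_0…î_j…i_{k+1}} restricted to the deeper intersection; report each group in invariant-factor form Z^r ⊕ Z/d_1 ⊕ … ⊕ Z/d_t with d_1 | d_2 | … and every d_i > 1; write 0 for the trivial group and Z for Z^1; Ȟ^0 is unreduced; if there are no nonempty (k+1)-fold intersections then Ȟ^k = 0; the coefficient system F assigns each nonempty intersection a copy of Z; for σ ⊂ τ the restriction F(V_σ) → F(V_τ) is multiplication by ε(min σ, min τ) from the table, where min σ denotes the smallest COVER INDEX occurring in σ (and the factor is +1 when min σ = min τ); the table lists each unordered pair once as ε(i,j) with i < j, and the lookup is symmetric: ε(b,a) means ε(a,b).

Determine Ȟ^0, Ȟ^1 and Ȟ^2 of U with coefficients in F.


nerve of the cover:
  V12={p,t,w,x,y} V13={t,y} V14={s} V23={t,y} V24={u}
  V123={t,y}
C dims 4,5,1; δ0: rk 3, SNF 1^3; δ1: rk 1, SNF 1^1
Ȟ^0 = (4 − 3) − 0 = 1, so Ȟ^0 ≅ Z
Ȟ^1 = (5 − 1) − 3 = 1, so Ȟ^1 ≅ Z
Ȟ^2 = (1 − 0) − 1 = 0, so Ȟ^2 ≅ 0

Ȟ^0 = Z, Ȟ^1 = Z, Ȟ^2 = 0


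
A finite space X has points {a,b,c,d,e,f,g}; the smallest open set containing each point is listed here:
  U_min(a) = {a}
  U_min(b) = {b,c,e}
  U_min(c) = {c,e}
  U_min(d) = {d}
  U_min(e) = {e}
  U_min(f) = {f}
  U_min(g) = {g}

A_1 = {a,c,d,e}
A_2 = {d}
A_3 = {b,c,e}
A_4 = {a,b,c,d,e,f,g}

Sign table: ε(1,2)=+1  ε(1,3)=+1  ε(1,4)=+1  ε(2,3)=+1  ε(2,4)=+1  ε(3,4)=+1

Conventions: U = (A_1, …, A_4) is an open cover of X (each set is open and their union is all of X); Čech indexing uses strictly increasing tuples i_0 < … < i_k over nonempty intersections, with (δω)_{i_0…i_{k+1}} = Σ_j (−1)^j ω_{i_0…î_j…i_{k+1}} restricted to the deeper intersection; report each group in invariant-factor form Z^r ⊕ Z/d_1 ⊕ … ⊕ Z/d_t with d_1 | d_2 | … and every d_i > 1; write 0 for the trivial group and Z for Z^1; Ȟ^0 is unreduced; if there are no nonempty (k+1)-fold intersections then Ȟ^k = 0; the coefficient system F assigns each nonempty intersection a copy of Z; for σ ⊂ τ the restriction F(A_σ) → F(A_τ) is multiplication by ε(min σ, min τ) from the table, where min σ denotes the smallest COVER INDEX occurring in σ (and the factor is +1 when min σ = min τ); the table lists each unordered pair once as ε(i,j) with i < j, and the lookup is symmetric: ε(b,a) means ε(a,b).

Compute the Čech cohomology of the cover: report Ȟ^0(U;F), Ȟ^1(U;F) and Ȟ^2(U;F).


Ȟ^0 = Z, Ȟ^1 = 0, Ȟ^2 = 0

nonempty intersections:
  A12={d} A13={c,e} A14={a,c,d,e} A24={d} A34={b,c,e}
  A124={d} A134={c,e}
C dims 4,5,2; δ0: rk 3, SNF 1^3; δ1: rk 2, SNF 1^2
Ȟ^0: (4−3)−0=1 ⇒ Z
Ȟ^1: (5−2)−3=0 ⇒ 0
Ȟ^2: (2−0)−2=0 ⇒ 0


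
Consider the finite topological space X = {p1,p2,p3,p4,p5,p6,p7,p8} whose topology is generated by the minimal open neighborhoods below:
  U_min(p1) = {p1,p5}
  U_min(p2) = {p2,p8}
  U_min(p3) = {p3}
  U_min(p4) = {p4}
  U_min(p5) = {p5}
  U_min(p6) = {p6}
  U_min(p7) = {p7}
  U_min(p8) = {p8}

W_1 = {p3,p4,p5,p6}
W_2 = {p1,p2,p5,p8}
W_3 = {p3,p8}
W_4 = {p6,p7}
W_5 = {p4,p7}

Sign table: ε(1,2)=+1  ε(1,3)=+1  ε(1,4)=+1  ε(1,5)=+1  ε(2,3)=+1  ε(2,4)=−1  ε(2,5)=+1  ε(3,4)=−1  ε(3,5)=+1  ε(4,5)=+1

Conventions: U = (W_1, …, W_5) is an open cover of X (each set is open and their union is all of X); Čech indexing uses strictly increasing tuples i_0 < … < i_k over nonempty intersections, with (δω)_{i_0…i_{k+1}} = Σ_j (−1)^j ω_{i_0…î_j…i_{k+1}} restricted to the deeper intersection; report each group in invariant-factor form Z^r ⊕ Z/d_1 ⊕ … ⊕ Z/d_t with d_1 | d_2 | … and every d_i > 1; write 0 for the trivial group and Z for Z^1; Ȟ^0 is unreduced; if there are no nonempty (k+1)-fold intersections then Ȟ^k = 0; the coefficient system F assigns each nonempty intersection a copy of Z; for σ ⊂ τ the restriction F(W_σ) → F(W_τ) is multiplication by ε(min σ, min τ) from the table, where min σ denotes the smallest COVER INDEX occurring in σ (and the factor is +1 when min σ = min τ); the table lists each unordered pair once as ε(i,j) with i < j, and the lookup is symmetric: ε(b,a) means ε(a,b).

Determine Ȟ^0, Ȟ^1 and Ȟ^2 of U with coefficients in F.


nonempty intersections:
  W12={p5} W13={p3} W14={p6} W15={p4} W23={p8} W45={p7}
C dims 5,6; δ0: rk 4, SNF 1^4
Ȟ^0: (5−4)−0=1 ⇒ Z
Ȟ^1: (6−0)−4=2 ⇒ Z^2
Ȟ^2: (0−0)−0=0 ⇒ 0

Ȟ^0 = Z,  Ȟ^1 = Z^2,  Ȟ^2 = 0


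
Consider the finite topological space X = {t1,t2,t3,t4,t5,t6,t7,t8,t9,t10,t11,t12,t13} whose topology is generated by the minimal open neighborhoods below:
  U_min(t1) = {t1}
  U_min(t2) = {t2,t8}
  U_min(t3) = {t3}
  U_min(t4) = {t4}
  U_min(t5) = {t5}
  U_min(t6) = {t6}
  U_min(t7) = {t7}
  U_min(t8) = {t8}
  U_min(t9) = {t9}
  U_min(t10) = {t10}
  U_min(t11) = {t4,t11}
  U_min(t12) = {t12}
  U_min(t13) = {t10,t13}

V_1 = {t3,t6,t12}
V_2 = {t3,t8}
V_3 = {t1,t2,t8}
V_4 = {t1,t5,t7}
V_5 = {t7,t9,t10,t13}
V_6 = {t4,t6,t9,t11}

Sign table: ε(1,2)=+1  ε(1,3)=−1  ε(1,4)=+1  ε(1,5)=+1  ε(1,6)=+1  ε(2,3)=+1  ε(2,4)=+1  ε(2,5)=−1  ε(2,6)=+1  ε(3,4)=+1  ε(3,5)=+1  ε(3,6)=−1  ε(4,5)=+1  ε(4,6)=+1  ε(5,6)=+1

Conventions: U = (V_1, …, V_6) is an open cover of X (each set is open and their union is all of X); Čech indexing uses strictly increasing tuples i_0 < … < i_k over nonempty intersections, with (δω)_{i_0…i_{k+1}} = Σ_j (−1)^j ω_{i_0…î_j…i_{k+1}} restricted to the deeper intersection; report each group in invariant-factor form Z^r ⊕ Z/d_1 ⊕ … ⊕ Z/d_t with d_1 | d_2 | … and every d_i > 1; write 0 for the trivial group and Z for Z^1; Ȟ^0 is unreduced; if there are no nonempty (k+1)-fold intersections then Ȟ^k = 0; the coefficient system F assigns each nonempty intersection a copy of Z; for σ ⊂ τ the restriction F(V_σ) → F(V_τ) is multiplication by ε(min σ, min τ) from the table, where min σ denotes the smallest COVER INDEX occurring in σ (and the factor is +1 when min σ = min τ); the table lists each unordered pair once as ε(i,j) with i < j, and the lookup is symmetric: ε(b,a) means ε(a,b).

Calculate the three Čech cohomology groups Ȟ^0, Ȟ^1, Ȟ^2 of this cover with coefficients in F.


nonempty overlaps:
  V12={t3} V16={t6} V23={t8} V34={t1} V45={t7} V56={t9}
C dims 6,6; δ0: rk 5, SNF 1^5
degree 0: 6−5−0 = 1 → Ȟ^0 ≅ Z
degree 1: 6−0−5 = 1 → Ȟ^1 ≅ Z
degree 2: 0−0−0 = 0 → Ȟ^2 ≅ 0

Ȟ^0 ≅ Z; Ȟ^1 ≅ Z; Ȟ^2 ≅ 0


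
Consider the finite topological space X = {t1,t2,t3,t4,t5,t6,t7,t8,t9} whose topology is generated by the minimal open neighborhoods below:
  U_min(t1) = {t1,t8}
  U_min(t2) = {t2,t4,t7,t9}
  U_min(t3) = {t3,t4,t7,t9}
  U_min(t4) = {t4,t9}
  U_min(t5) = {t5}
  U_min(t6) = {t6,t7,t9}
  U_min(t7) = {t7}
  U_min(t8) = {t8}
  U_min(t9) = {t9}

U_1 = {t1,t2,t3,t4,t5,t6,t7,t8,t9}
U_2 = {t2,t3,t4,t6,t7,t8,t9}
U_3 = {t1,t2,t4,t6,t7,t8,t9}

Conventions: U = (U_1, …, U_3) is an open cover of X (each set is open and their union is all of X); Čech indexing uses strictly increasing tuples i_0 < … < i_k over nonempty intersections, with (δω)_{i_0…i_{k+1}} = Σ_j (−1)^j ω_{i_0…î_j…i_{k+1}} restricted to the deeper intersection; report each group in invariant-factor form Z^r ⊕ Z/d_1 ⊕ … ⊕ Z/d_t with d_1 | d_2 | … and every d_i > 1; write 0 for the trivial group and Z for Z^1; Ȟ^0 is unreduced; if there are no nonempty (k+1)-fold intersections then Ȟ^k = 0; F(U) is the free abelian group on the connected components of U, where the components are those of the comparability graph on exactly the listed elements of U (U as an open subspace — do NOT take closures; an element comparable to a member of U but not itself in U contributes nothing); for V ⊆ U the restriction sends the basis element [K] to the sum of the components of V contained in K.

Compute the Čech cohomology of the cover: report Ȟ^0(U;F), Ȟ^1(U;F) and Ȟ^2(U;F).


Ȟ^0 = Z^3,  Ȟ^1 = 0,  Ȟ^2 = 0

cover nerve:
  U12={t2,t3,t4,t6,t7,t8,t9} U13={t1,t2,t4,t6,t7,t8,t9} U23={t2,t4,t6,t7,t8,t9}
  U123={t2,t4,t6,t7,t8,t9}
components per intersection:
  U1: {t1,t8} {t2,t3,t4,t6,t7,t9} {t5}
  U2: {t2,t3,t4,t6,t7,t9} {t8}
  U3: {t1,t8} {t2,t4,t6,t7,t9}
  U12: {t2,t3,t4,t6,t7,t9} {t8}
  U13: {t1,t8} {t2,t4,t6,t7,t9}
  U23: {t2,t4,t6,t7,t9} {t8}
  U123: {t2,t4,t6,t7,t9} {t8}
C dims 7,6,2; δ0: rk 4, SNF 1^4; δ1: rk 2, SNF 1^2
Ȟ^0: (7−4)−0=3 ⇒ Z^3
Ȟ^1: (6−2)−4=0 ⇒ 0
Ȟ^2: (2−0)−2=0 ⇒ 0


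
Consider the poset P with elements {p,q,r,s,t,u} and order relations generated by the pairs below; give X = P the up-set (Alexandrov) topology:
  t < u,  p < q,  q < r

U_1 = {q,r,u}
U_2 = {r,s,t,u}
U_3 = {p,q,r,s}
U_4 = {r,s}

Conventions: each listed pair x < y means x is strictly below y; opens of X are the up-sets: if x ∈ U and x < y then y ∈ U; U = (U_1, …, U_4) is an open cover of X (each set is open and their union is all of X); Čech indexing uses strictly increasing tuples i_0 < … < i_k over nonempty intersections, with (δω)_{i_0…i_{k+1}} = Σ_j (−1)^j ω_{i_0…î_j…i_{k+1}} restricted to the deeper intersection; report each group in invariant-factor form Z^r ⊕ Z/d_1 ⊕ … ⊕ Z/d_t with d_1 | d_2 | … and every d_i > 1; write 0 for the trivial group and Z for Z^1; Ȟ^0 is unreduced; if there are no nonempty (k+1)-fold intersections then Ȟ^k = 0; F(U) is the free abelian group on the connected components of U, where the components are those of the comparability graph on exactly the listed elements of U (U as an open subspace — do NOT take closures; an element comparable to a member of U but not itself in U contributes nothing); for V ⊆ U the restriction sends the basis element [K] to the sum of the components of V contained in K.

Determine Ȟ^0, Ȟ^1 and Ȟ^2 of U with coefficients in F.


cover nerve:
  U12={r,u} U13={q,r} U14={r} U23={r,s} U24={r,s} U34={r,s}
  U123={r} U124={r} U134={r} U234={r,s}
  U1234={r}
components per intersection:
  U1: {q,r} {u}
  U2: {r} {s} {t,u}
  U3: {p,q,r} {s}
  U4: {r} {s}
  U12: {r} {u}
  U13: {q,r}
  U14: {r}
  U23: {r} {s}
  U24: {r} {s}
  U34: {r} {s}
  U123: {r}
  U124: {r}
  U134: {r}
  U234: {r} {s}
  U1234: {r}
C dims 9,10,5,1; δ0: rk 6, SNF 1^6; δ1: rk 4, SNF 1^4; δ2: rk 1, SNF 1^1
Ȟ^0: (9−6)−0=3 ⇒ Z^3
Ȟ^1: (10−4)−6=0 ⇒ 0
Ȟ^2: (5−1)−4=0 ⇒ 0

Ȟ^0 ≅ Z^3, Ȟ^1 ≅ 0 and Ȟ^2 ≅ 0


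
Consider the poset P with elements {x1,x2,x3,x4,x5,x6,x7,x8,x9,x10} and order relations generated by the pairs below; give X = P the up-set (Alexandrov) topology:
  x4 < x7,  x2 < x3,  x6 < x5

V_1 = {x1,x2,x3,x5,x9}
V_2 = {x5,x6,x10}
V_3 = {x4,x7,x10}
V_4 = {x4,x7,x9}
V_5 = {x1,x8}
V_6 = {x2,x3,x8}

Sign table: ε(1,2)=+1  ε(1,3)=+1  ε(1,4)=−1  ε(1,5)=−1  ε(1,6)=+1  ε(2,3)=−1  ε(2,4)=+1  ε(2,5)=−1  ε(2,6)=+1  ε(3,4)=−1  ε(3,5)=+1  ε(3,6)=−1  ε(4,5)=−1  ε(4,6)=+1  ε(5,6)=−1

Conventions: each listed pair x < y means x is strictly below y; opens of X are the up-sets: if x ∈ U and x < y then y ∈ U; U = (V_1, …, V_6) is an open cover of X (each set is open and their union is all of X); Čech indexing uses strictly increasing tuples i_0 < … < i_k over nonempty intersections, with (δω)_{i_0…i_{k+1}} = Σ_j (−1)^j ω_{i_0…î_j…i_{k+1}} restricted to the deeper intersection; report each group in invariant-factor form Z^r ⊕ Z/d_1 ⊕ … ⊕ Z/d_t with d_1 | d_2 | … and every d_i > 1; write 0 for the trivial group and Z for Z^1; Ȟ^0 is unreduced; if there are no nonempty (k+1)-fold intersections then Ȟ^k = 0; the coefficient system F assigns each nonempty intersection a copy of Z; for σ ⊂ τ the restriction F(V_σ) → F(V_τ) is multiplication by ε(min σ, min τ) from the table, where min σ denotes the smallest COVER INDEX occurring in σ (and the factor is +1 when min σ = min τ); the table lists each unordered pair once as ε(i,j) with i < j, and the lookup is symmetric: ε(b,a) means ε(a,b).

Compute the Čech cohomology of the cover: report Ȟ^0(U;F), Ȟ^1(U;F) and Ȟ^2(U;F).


cover nerve:
  V12={x5} V14={x9} V15={x1} V16={x2,x3} V23={x10} V34={x4,x7} V56={x8}
C dims 6,7; δ0: rk 6, SNF 1^5·2
Ȟ^0: (6−6)−0=0 ⇒ 0
Ȟ^1: (7−0)−6=1 plus torsion [2] ⇒ Z ⊕ Z/2
Ȟ^2: (0−0)−0=0 ⇒ 0

Ȟ^0 = 0,  Ȟ^1 = Z ⊕ Z/2,  Ȟ^2 = 0


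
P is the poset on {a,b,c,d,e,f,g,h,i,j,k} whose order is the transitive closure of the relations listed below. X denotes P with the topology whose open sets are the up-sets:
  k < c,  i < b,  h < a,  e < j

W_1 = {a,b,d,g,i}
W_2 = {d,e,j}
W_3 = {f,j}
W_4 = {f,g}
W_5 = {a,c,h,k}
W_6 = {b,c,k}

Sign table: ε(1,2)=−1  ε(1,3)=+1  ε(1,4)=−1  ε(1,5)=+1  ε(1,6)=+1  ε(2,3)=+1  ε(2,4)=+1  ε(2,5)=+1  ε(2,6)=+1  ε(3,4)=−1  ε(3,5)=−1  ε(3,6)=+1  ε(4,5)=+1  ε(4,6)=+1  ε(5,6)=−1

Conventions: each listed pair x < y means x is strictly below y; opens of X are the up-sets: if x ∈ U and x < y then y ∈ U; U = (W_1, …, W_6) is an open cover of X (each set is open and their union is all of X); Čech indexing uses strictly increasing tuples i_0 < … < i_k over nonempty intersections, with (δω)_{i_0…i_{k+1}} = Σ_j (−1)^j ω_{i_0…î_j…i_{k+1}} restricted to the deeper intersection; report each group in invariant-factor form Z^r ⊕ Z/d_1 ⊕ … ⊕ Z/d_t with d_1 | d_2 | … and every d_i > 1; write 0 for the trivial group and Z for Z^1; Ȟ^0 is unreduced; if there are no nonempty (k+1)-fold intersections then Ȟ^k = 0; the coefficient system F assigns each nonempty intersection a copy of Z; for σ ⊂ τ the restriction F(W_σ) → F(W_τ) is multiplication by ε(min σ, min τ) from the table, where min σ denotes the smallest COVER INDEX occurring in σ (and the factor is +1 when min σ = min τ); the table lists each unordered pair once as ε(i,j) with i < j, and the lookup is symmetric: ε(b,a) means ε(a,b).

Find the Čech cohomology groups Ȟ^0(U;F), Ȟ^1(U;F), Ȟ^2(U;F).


nonempty overlaps:
  W12={d} W14={g} W15={a} W16={b} W23={j} W34={f} W56={c,k}
C dims 6,7; δ0: rk 6, SNF 1^5·2
degree 0: 6−6−0 = 0 → Ȟ^0 ≅ 0
degree 1: 7−0−6 = 1 plus torsion [2] → Ȟ^1 ≅ Z ⊕ Z/2
degree 2: 0−0−0 = 0 → Ȟ^2 ≅ 0

Ȟ^0(U;F) ≅ 0, Ȟ^1(U;F) ≅ Z ⊕ Z/2 and Ȟ^2(U;F) ≅ 0


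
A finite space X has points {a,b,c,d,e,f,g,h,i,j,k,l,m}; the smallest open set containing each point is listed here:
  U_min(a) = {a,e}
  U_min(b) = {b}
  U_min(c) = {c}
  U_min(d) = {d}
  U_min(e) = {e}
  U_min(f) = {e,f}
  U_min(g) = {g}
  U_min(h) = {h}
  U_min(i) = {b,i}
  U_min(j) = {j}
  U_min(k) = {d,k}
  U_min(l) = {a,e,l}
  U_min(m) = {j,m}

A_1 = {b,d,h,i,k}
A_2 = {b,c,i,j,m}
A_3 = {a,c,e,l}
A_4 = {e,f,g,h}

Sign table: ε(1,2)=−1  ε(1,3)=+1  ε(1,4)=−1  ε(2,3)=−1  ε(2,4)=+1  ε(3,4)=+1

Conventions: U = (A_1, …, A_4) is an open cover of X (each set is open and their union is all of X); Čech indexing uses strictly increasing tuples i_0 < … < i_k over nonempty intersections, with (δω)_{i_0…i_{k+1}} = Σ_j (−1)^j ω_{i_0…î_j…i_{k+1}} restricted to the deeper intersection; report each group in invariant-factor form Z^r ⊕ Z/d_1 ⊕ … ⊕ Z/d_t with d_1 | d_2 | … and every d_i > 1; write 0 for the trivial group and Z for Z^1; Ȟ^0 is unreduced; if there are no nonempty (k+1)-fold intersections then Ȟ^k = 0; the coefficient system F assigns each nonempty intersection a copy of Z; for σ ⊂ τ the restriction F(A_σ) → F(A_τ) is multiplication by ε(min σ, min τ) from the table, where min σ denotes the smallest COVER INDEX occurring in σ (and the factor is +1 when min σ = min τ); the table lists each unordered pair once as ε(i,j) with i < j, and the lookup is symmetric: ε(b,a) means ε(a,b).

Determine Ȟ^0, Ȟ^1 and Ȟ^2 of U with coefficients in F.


Ȟ^0 = 0, Ȟ^1 = Z/2 and Ȟ^2 = 0

intersection data:
  A12={b,i} A14={h} A23={c} A34={e}
C dims 4,4; δ0: rk 4, SNF 1^3·2
Ȟ^0 = (4 − 4) − 0 = 0, so Ȟ^0 ≅ 0
Ȟ^1 = (4 − 0) − 4 = 0 plus torsion [2], so Ȟ^1 ≅ Z/2
Ȟ^2 = (0 − 0) − 0 = 0, so Ȟ^2 ≅ 0


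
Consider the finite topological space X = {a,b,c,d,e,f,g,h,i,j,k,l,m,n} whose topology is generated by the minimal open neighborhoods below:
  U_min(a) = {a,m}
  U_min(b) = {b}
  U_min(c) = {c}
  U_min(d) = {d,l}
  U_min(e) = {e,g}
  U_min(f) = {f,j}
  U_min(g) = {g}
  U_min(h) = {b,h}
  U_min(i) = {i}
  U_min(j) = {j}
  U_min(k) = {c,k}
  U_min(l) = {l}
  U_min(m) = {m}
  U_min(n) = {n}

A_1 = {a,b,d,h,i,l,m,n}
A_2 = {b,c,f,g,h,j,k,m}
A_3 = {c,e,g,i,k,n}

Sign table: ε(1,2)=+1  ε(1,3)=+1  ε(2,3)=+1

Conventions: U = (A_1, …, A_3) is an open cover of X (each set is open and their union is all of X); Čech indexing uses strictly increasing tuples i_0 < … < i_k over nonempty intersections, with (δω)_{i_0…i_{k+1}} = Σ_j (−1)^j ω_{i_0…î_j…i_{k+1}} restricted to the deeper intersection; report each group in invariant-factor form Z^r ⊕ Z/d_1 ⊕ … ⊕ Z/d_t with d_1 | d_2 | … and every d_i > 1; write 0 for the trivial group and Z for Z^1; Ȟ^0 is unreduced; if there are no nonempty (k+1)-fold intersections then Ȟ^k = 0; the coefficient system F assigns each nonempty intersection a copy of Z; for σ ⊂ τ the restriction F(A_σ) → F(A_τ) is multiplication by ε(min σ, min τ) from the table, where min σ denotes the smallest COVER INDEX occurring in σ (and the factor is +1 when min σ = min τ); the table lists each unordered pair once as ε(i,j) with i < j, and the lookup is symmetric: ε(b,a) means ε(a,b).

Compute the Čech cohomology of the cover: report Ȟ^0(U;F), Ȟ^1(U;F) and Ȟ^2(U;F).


Ȟ^0 ≅ Z, Ȟ^1 ≅ Z, Ȟ^2 ≅ 0

cover nerve:
  A12={b,h,m} A13={i,n} A23={c,g,k}
C dims 3,3; δ0: rk 2, SNF 1^2
Ȟ^0: (3−2)−0=1 ⇒ Z
Ȟ^1: (3−0)−2=1 ⇒ Z
Ȟ^2: (0−0)−0=0 ⇒ 0


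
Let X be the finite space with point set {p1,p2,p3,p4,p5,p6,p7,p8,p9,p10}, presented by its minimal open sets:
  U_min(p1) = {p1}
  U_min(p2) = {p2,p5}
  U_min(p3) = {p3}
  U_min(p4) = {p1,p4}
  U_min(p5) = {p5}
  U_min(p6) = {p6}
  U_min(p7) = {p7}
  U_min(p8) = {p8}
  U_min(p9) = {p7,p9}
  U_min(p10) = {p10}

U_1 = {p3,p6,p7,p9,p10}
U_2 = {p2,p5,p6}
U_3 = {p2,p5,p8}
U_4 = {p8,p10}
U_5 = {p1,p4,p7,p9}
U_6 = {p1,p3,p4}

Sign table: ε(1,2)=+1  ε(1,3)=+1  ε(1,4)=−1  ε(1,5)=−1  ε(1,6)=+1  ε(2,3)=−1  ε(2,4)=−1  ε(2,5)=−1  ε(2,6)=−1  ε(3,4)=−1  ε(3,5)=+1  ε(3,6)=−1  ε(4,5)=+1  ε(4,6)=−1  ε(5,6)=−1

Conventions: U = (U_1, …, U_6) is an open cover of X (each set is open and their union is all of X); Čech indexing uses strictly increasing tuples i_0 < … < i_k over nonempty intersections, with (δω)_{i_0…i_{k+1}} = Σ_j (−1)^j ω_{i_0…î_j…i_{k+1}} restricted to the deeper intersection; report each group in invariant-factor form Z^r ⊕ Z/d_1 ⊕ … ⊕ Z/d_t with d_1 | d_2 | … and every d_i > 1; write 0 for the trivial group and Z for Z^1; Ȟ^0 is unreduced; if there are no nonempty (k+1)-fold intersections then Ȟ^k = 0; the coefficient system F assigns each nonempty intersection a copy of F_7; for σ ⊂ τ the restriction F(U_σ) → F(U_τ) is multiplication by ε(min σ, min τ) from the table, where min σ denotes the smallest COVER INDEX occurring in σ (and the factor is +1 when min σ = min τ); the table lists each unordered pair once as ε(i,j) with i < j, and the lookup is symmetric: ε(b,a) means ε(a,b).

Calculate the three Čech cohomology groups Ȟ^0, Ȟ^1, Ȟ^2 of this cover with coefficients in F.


nerve of the cover:
  U12={p6} U14={p10} U15={p7,p9} U16={p3} U23={p2,p5} U34={p8} U56={p1,p4}
C dims 6,7; δ0: rk_F7 6
Ȟ^0 = (6 − 6) − 0 = 0, so Ȟ^0 ≅ 0
Ȟ^1 = (7 − 0) − 6 = 1, so Ȟ^1 ≅ Z/7
Ȟ^2 = (0 − 0) − 0 = 0, so Ȟ^2 ≅ 0

Ȟ^0 = 0,  Ȟ^1 = Z/7,  Ȟ^2 = 0
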